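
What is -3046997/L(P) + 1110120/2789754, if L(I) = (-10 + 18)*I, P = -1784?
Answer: 129033571233/603263168 ≈ 213.89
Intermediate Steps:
L(I) = 8*I
-3046997/L(P) + 1110120/2789754 = -3046997/(8*(-1784)) + 1110120/2789754 = -3046997/(-14272) + 1110120*(1/2789754) = -3046997*(-1/14272) + 16820/42269 = 3046997/14272 + 16820/42269 = 129033571233/603263168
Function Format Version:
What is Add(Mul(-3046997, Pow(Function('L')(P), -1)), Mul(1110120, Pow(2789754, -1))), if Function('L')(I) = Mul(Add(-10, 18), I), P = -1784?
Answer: Rational(129033571233, 603263168) ≈ 213.89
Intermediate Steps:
Function('L')(I) = Mul(8, I)
Add(Mul(-3046997, Pow(Function('L')(P), -1)), Mul(1110120, Pow(2789754, -1))) = Add(Mul(-3046997, Pow(Mul(8, -1784), -1)), Mul(1110120, Pow(2789754, -1))) = Add(Mul(-3046997, Pow(-14272, -1)), Mul(1110120, Rational(1, 2789754))) = Add(Mul(-3046997, Rational(-1, 14272)), Rational(16820, 42269)) = Add(Rational(3046997, 14272), Rational(16820, 42269)) = Rational(129033571233, 603263168)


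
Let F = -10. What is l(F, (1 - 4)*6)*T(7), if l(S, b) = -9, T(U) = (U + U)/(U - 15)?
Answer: 63/4 ≈ 15.750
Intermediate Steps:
T(U) = 2*U/(-15 + U) (T(U) = (2*U)/(-15 + U) = 2*U/(-15 + U))
l(F, (1 - 4)*6)*T(7) = -18*7/(-15 + 7) = -18*7/(-8) = -18*7*(-1)/8 = -9*(-7/4) = 63/4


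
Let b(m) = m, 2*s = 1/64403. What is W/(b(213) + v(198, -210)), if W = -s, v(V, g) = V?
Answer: -1/52939266 ≈ -1.8890e-8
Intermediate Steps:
s = 1/128806 (s = (½)/64403 = (½)*(1/64403) = 1/128806 ≈ 7.7636e-6)
W = -1/128806 (W = -1*1/128806 = -1/128806 ≈ -7.7636e-6)
W/(b(213) + v(198, -210)) = -1/(128806*(213 + 198)) = -1/128806/411 = -1/128806*1/411 = -1/52939266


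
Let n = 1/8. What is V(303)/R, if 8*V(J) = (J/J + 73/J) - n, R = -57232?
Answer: -2705/1109842944 ≈ -2.4373e-6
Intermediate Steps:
n = ⅛ ≈ 0.12500
V(J) = 7/64 + 73/(8*J) (V(J) = ((J/J + 73/J) - 1*⅛)/8 = ((1 + 73/J) - ⅛)/8 = (7/8 + 73/J)/8 = 7/64 + 73/(8*J))
V(303)/R = ((1/64)*(584 + 7*303)/303)/(-57232) = ((1/64)*(1/303)*(584 + 2121))*(-1/57232) = ((1/64)*(1/303)*2705)*(-1/57232) = (2705/19392)*(-1/57232) = -2705/1109842944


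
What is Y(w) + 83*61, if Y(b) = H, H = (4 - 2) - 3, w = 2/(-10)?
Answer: 5062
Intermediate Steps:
w = -⅕ (w = 2*(-⅒) = -⅕ ≈ -0.20000)
H = -1 (H = 2 - 3 = -1)
Y(b) = -1
Y(w) + 83*61 = -1 + 83*61 = -1 + 5063 = 5062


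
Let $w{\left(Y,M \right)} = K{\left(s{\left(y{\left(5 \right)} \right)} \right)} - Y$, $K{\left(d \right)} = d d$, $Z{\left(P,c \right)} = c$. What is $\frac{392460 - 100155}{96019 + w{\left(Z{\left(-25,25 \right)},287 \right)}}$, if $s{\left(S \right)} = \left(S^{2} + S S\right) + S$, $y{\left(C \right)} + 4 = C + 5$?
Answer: $\frac{97435}{34026} \approx 2.8635$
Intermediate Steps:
$y{\left(C \right)} = 1 + C$ ($y{\left(C \right)} = -4 + \left(C + 5\right) = -4 + \left(5 + C\right) = 1 + C$)
$s{\left(S \right)} = S + 2 S^{2}$ ($s{\left(S \right)} = \left(S^{2} + S^{2}\right) + S = 2 S^{2} + S = S + 2 S^{2}$)
$K{\left(d \right)} = d^{2}$
$w{\left(Y,M \right)} = 6084 - Y$ ($w{\left(Y,M \right)} = \left(\left(1 + 5\right) \left(1 + 2 \left(1 + 5\right)\right)\right)^{2} - Y = \left(6 \left(1 + 2 \cdot 6\right)\right)^{2} - Y = \left(6 \left(1 + 12\right)\right)^{2} - Y = \left(6 \cdot 13\right)^{2} - Y = 78^{2} - Y = 6084 - Y$)
$\frac{392460 - 100155}{96019 + w{\left(Z{\left(-25,25 \right)},287 \right)}} = \frac{392460 - 100155}{96019 + \left(6084 - 25\right)} = \frac{292305}{96019 + \left(6084 - 25\right)} = \frac{292305}{96019 + 6059} = \frac{292305}{102078} = 292305 \cdot \frac{1}{102078} = \frac{97435}{34026}$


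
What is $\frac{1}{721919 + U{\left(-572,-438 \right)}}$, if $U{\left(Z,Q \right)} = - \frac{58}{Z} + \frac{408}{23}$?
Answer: $\frac{6578}{4748900537} \approx 1.3852 \cdot 10^{-6}$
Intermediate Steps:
$U{\left(Z,Q \right)} = \frac{408}{23} - \frac{58}{Z}$ ($U{\left(Z,Q \right)} = - \frac{58}{Z} + 408 \cdot \frac{1}{23} = - \frac{58}{Z} + \frac{408}{23} = \frac{408}{23} - \frac{58}{Z}$)
$\frac{1}{721919 + U{\left(-572,-438 \right)}} = \frac{1}{721919 + \left(\frac{408}{23} - \frac{58}{-572}\right)} = \frac{1}{721919 + \left(\frac{408}{23} - - \frac{29}{286}\right)} = \frac{1}{721919 + \left(\frac{408}{23} + \frac{29}{286}\right)} = \frac{1}{721919 + \frac{117355}{6578}} = \frac{1}{\frac{4748900537}{6578}} = \frac{6578}{4748900537}$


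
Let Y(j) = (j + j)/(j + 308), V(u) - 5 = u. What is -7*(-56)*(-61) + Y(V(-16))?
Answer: -645626/27 ≈ -23912.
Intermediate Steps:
V(u) = 5 + u
Y(j) = 2*j/(308 + j) (Y(j) = (2*j)/(308 + j) = 2*j/(308 + j))
-7*(-56)*(-61) + Y(V(-16)) = -7*(-56)*(-61) + 2*(5 - 16)/(308 + (5 - 16)) = 392*(-61) + 2*(-11)/(308 - 11) = -23912 + 2*(-11)/297 = -23912 + 2*(-11)*(1/297) = -23912 - 2/27 = -645626/27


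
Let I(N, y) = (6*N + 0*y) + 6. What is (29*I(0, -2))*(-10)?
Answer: -1740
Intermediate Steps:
I(N, y) = 6 + 6*N (I(N, y) = (6*N + 0) + 6 = 6*N + 6 = 6 + 6*N)
(29*I(0, -2))*(-10) = (29*(6 + 6*0))*(-10) = (29*(6 + 0))*(-10) = (29*6)*(-10) = 174*(-10) = -1740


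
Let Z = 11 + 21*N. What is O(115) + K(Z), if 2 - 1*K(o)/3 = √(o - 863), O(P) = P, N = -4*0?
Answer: 121 - 6*I*√213 ≈ 121.0 - 87.567*I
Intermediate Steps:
N = 0
Z = 11 (Z = 11 + 21*0 = 11 + 0 = 11)
K(o) = 6 - 3*√(-863 + o) (K(o) = 6 - 3*√(o - 863) = 6 - 3*√(-863 + o))
O(115) + K(Z) = 115 + (6 - 3*√(-863 + 11)) = 115 + (6 - 6*I*√213) = 121 - 6*I*√213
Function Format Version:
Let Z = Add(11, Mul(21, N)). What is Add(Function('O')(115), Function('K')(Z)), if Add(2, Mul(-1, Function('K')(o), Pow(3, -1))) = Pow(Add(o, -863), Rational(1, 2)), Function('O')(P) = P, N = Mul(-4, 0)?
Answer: Add(121, Mul(-6, I, Pow(213, Rational(1, 2)))) ≈ Add(121.00, Mul(-87.567, I))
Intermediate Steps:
N = 0
Z = 11 (Z = Add(11, Mul(21, 0)) = Add(11, 0) = 11)
Function('K')(o) = Add(6, Mul(-3, Pow(Add(-863, o), Rational(1, 2)))) (Function('K')(o) = Add(6, Mul(-3, Pow(Add(o, -863), Rational(1, 2)))) = Add(6, Mul(-3, Pow(Add(-863, o), Rational(1, 2)))))
Add(Function('O')(115), Function('K')(Z)) = Add(115, Add(6, Mul(-3, Pow(Add(-863, 11), Rational(1, 2))))) = Add(115, Add(6, Mul(-3, Pow(-852, Rational(1, 2))))) = Add(115, Add(6, Mul(-3, Mul(2, I, Pow(213, Rational(1, 2)))))) = Add(115, Add(6, Mul(-6, I, Pow(213, Rational(1, 2))))) = Add(121, Mul(-6, I, Pow(213, Rational(1, 2))))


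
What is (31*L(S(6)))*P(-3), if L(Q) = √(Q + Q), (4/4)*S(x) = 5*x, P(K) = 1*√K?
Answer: 186*I*√5 ≈ 415.91*I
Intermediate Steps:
P(K) = √K
S(x) = 5*x
L(Q) = √2*√Q (L(Q) = √(2*Q) = √2*√Q)
(31*L(S(6)))*P(-3) = (31*(√2*√(5*6)))*√(-3) = (31*(√2*√30))*(I*√3) = (31*(2*√15))*(I*√3) = (62*√15)*(I*√3) = 186*I*√5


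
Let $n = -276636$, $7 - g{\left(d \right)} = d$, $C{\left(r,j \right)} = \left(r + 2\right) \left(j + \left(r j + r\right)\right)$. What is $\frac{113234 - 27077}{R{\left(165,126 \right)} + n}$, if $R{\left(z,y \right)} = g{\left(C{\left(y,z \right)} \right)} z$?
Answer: $- \frac{9573}{49500689} \approx -0.00019339$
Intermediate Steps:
$C{\left(r,j \right)} = \left(2 + r\right) \left(j + r + j r\right)$ ($C{\left(r,j \right)} = \left(2 + r\right) \left(j + \left(j r + r\right)\right) = \left(2 + r\right) \left(j + \left(r + j r\right)\right) = \left(2 + r\right) \left(j + r + j r\right)$)
$g{\left(d \right)} = 7 - d$
$R{\left(z,y \right)} = z \left(7 - y^{2} - 2 y - 2 z - z y^{2} - 3 y z\right)$ ($R{\left(z,y \right)} = \left(7 - \left(y^{2} + 2 z + 2 y + z y^{2} + 3 z y\right)\right) z = \left(7 - \left(y^{2} + 2 z + 2 y + z y^{2} + 3 y z\right)\right) z = \left(7 - \left(y^{2} + 2 y + 2 z + z y^{2} + 3 y z\right)\right) z = \left(7 - y^{2} - 2 y - 2 z - z y^{2} - 3 y z\right) z = z \left(7 - y^{2} - 2 y - 2 z - z y^{2} - 3 y z\right)$)
$\frac{113234 - 27077}{R{\left(165,126 \right)} + n} = \frac{113234 - 27077}{165 \left(7 - 126^{2} - 252 - 330 - 165 \cdot 126^{2} - 378 \cdot 165\right) - 276636} = \frac{86157}{165 \left(7 - 15876 - 252 - 330 - 165 \cdot 15876 - 62370\right) - 276636} = \frac{86157}{165 \left(7 - 15876 - 252 - 330 - 2619540 - 62370\right) - 276636} = \frac{86157}{165 \left(-2698361\right) - 276636} = \frac{86157}{-445229565 - 276636} = \frac{86157}{-445506201} = 86157 \left(- \frac{1}{445506201}\right) = - \frac{9573}{49500689}$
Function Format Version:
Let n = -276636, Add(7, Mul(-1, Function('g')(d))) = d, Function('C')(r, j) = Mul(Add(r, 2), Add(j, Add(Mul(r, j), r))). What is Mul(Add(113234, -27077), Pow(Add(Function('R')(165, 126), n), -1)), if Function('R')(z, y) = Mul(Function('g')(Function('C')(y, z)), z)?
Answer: Rational(-9573, 49500689) ≈ -0.00019339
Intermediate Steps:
Function('C')(r, j) = Mul(Add(2, r), Add(j, r, Mul(j, r))) (Function('C')(r, j) = Mul(Add(2, r), Add(j, Add(Mul(j, r), r))) = Mul(Add(2, r), Add(j, Add(r, Mul(j, r)))) = Mul(Add(2, r), Add(j, r, Mul(j, r))))
Function('g')(d) = Add(7, Mul(-1, d))
Function('R')(z, y) = Mul(z, Add(7, Mul(-1, Pow(y, 2)), Mul(-2, y), Mul(-2, z), Mul(-1, z, Pow(y, 2)), Mul(-3, y, z))) (Function('R')(z, y) = Mul(Add(7, Mul(-1, Add(Pow(y, 2), Mul(2, z), Mul(2, y), Mul(z, Pow(y, 2)), Mul(3, z, y)))), z) = Mul(Add(7, Mul(-1, Add(Pow(y, 2), Mul(2, z), Mul(2, y), Mul(z, Pow(y, 2)), Mul(3, y, z)))), z) = Mul(Add(7, Mul(-1, Add(Pow(y, 2), Mul(2, y), Mul(2, z), Mul(z, Pow(y, 2)), Mul(3, y, z)))), z) = Mul(Add(7, Add(Mul(-1, Pow(y, 2)), Mul(-2, y), Mul(-2, z), Mul(-1, z, Pow(y, 2)), Mul(-3, y, z))), z) = Mul(Add(7, Mul(-1, Pow(y, 2)), Mul(-2, y), Mul(-2, z), Mul(-1, z, Pow(y, 2)), Mul(-3, y, z)), z) = Mul(z, Add(7, Mul(-1, Pow(y, 2)), Mul(-2, y), Mul(-2, z), Mul(-1, z, Pow(y, 2)), Mul(-3, y, z))))
Mul(Add(113234, -27077), Pow(Add(Function('R')(165, 126), n), -1)) = Mul(Add(113234, -27077), Pow(Add(Mul(165, Add(7, Mul(-1, Pow(126, 2)), Mul(-2, 126), Mul(-2, 165), Mul(-1, 165, Pow(126, 2)), Mul(-3, 126, 165))), -276636), -1)) = Mul(86157, Pow(Add(Mul(165, Add(7, Mul(-1, 15876), -252, -330, Mul(-1, 165, 15876), -62370)), -276636), -1)) = Mul(86157, Pow(Add(Mul(165, Add(7, -15876, -252, -330, -2619540, -62370)), -276636), -1)) = Mul(86157, Pow(Add(Mul(165, -2698361), -276636), -1)) = Mul(86157, Pow(Add(-445229565, -276636), -1)) = Mul(86157, Pow(-445506201, -1)) = Mul(86157, Rational(-1, 445506201)) = Rational(-9573, 49500689)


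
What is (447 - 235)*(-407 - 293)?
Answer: -148400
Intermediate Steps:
(447 - 235)*(-407 - 293) = 212*(-700) = -148400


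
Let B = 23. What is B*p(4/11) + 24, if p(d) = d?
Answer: 356/11 ≈ 32.364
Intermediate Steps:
B*p(4/11) + 24 = 23*(4/11) + 24 = 92/11 + 24 = 356/11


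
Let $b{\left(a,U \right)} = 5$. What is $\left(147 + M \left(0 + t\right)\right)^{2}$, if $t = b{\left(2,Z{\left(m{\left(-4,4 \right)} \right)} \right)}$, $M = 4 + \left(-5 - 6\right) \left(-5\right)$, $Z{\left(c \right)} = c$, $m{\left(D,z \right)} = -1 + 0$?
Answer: $195364$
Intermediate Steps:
$m{\left(D,z \right)} = -1$
$M = 59$ ($M = 4 + \left(-5 - 6\right) \left(-5\right) = 4 - -55 = 4 + 55 = 59$)
$t = 5$
$\left(147 + M \left(0 + t\right)\right)^{2} = \left(147 + 59 \left(0 + 5\right)\right)^{2} = \left(147 + 59 \cdot 5\right)^{2} = \left(147 + 295\right)^{2} = 442^{2} = 195364$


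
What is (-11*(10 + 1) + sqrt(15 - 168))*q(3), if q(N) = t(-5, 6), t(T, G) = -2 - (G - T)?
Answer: 1573 - 39*I*sqrt(17) ≈ 1573.0 - 160.8*I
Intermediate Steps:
t(T, G) = -2 + T - G (t(T, G) = -2 + (T - G) = -2 + T - G)
q(N) = -13 (q(N) = -2 - 5 - 1*6 = -2 - 5 - 6 = -13)
(-11*(10 + 1) + sqrt(15 - 168))*q(3) = (-11*(10 + 1) + sqrt(15 - 168))*(-13) = (-11*11 + sqrt(-153))*(-13) = (-121 + 3*I*sqrt(17))*(-13) = 1573 - 39*I*sqrt(17)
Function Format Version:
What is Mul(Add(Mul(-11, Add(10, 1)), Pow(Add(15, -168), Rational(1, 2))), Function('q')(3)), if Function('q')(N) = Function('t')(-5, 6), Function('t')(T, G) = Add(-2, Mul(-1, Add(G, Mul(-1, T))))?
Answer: Add(1573, Mul(-39, I, Pow(17, Rational(1, 2)))) ≈ Add(1573.0, Mul(-160.80, I))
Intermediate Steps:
Function('t')(T, G) = Add(-2, T, Mul(-1, G)) (Function('t')(T, G) = Add(-2, Add(T, Mul(-1, G))) = Add(-2, T, Mul(-1, G)))
Function('q')(N) = -13 (Function('q')(N) = Add(-2, -5, Mul(-1, 6)) = Add(-2, -5, -6) = -13)
Mul(Add(Mul(-11, Add(10, 1)), Pow(Add(15, -168), Rational(1, 2))), Function('q')(3)) = Mul(Add(Mul(-11, Add(10, 1)), Pow(Add(15, -168), Rational(1, 2))), -13) = Mul(Add(Mul(-11, 11), Pow(-153, Rational(1, 2))), -13) = Mul(Add(-121, Mul(3, I, Pow(17, Rational(1, 2)))), -13) = Add(1573, Mul(-39, I, Pow(17, Rational(1, 2))))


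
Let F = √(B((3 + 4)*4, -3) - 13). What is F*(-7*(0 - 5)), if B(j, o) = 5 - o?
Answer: 35*I*√5 ≈ 78.262*I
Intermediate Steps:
F = I*√5 (F = √((5 - 1*(-3)) - 13) = √((5 + 3) - 13) = √(8 - 13) = √(-5) = I*√5 ≈ 2.2361*I)
F*(-7*(0 - 5)) = (I*√5)*(-7*(0 - 5)) = (I*√5)*(-7*(-5)) = (I*√5)*35 = 35*I*√5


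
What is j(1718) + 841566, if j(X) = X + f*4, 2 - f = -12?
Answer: 843340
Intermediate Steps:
f = 14 (f = 2 - 1*(-12) = 2 + 12 = 14)
j(X) = 56 + X (j(X) = X + 14*4 = X + 56 = 56 + X)
j(1718) + 841566 = (56 + 1718) + 841566 = 1774 + 841566 = 843340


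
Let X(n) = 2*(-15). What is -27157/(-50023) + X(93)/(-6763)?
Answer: 185163481/338305549 ≈ 0.54733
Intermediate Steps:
X(n) = -30
-27157/(-50023) + X(93)/(-6763) = -27157/(-50023) - 30/(-6763) = -27157*(-1/50023) - 30*(-1/6763) = 27157/50023 + 30/6763 = 185163481/338305549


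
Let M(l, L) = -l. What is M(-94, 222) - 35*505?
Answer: -17581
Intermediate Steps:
M(-94, 222) - 35*505 = -1*(-94) - 35*505 = 94 - 1*17675 = 94 - 17675 = -17581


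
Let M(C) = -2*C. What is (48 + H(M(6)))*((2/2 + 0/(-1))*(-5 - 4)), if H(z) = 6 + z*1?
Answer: -378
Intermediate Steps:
H(z) = 6 + z
(48 + H(M(6)))*((2/2 + 0/(-1))*(-5 - 4)) = (48 + (6 - 2*6))*((2/2 + 0/(-1))*(-5 - 4)) = (48 + (6 - 12))*((2*(½) + 0*(-1))*(-9)) = (48 - 6)*((1 + 0)*(-9)) = 42*(1*(-9)) = 42*(-9) = -378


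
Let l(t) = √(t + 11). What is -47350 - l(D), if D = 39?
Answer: -47350 - 5*√2 ≈ -47357.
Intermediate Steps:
l(t) = √(11 + t)
-47350 - l(D) = -47350 - √(11 + 39) = -47350 - √50 = -47350 - 5*√2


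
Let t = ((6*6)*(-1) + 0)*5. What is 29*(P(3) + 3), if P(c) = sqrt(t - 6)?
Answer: 87 + 29*I*sqrt(186) ≈ 87.0 + 395.51*I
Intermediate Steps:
t = -180 (t = (36*(-1) + 0)*5 = (-36 + 0)*5 = -36*5 = -180)
P(c) = I*sqrt(186) (P(c) = sqrt(-180 - 6) = sqrt(-186) = I*sqrt(186))
29*(P(3) + 3) = 29*(I*sqrt(186) + 3) = 29*(3 + I*sqrt(186)) = 87 + 29*I*sqrt(186)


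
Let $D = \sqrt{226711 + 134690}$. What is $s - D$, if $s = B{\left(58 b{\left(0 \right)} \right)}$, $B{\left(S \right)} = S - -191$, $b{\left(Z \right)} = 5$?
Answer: $481 - \sqrt{361401} \approx -120.17$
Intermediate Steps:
$B{\left(S \right)} = 191 + S$ ($B{\left(S \right)} = S + 191 = 191 + S$)
$s = 481$ ($s = 191 + 58 \cdot 5 = 191 + 290 = 481$)
$D = \sqrt{361401} \approx 601.17$
$s - D = 481 - \sqrt{361401}$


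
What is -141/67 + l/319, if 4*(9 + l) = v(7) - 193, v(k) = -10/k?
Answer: -1367483/598444 ≈ -2.2851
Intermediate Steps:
l = -1613/28 (l = -9 + (-10/7 - 193)/4 = -9 + (¼)*(-1361/7) = -9 - 1361/28 = -1613/28 ≈ -57.607)
-141/67 + l/319 = -141/67 - 1613/28/319 = -141*1/67 - 1613/28*1/319 = -141/67 - 1613/8932 = -1367483/598444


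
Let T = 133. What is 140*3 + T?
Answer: 553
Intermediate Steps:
140*3 + T = 140*3 + 133 = 420 + 133 = 553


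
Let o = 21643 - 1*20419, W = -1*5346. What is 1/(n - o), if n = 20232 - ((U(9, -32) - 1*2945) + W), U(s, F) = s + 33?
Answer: 1/27257 ≈ 3.6688e-5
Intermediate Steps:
U(s, F) = 33 + s
W = -5346
o = 1224 (o = 21643 - 20419 = 1224)
n = 28481 (n = 20232 - (((33 + 9) - 1*2945) - 5346) = 20232 - ((42 - 2945) - 5346) = 20232 - (-2903 - 5346) = 20232 - 1*(-8249) = 20232 + 8249 = 28481)
1/(n - o) = 1/(28481 - 1*1224) = 1/(28481 - 1224) = 1/27257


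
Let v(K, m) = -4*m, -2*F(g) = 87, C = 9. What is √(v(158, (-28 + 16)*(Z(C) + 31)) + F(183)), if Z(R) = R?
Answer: 3*√834/2 ≈ 43.319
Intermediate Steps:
F(g) = -87/2 (F(g) = -½*87 = -87/2)
√(v(158, (-28 + 16)*(Z(C) + 31)) + F(183)) = √(-4*(-28 + 16)*(9 + 31) - 87/2) = √(-(-48)*40 - 87/2) = √(-4*(-480) - 87/2) = √(1920 - 87/2) = √(3753/2) = 3*√834/2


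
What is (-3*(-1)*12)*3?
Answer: 108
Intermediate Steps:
(-3*(-1)*12)*3 = (3*12)*3 = 36*3 = 108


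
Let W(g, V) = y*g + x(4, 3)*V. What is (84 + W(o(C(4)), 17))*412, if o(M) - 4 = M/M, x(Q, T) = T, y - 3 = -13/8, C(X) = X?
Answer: 116905/2 ≈ 58453.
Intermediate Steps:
y = 11/8 (y = 3 - 13/8 = 11/8 ≈ 1.3750)
o(M) = 5 (o(M) = 4 + M/M = 4 + 1 = 5)
W(g, V) = 3*V + 11*g/8 (W(g, V) = 11*g/8 + 3*V = 3*V + 11*g/8)
(84 + W(o(C(4)), 17))*412 = (84 + (3*17 + (11/8)*5))*412 = (84 + (51 + 55/8))*412 = (84 + 463/8)*412 = (1135/8)*412 = 116905/2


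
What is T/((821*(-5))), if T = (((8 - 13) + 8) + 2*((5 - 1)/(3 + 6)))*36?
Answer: -28/821 ≈ -0.034105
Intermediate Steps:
T = 140 (T = ((-5 + 8) + 2*(4/9))*36 = (3 + 2*(4*(⅑)))*36 = (3 + 2*(4/9))*36 = (3 + 8/9)*36 = (35/9)*36 = 140)
T/((821*(-5))) = 140/((821*(-5))) = 140/(-4105) = 140*(-1/4105) = -28/821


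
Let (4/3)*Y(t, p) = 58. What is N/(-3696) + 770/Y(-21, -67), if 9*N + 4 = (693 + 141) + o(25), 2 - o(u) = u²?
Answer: 1896613/107184 ≈ 17.695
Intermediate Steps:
Y(t, p) = 87/2 (Y(t, p) = (¾)*58 = 87/2)
o(u) = 2 - u²
N = 23 (N = -4/9 + ((693 + 141) + (2 - 1*25²))/9 = -4/9 + (834 + (2 - 1*625))/9 = -4/9 + (834 + (2 - 625))/9 = -4/9 + (834 - 623)/9 = -4/9 + (⅑)*211 = -4/9 + 211/9 = 23)
N/(-3696) + 770/Y(-21, -67) = 23/(-3696) + 770/(87/2) = 23*(-1/3696) + 770*(2/87) = -23/3696 + 1540/87 = 1896613/107184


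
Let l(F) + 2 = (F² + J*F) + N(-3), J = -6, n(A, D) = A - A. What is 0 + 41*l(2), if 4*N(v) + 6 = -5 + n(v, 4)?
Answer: -2091/4 ≈ -522.75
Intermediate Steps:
n(A, D) = 0
N(v) = -11/4 (N(v) = -3/2 + (-5 + 0)/4 = -3/2 + (¼)*(-5) = -3/2 - 5/4 = -11/4)
l(F) = -19/4 + F² - 6*F (l(F) = -2 + ((F² - 6*F) - 11/4) = -2 + (-11/4 + F² - 6*F) = -19/4 + F² - 6*F)
0 + 41*l(2) = 0 + 41*(-19/4 + 2² - 6*2) = 0 + 41*(-19/4 + 4 - 12) = 0 + 41*(-51/4) = 0 - 2091/4 = -2091/4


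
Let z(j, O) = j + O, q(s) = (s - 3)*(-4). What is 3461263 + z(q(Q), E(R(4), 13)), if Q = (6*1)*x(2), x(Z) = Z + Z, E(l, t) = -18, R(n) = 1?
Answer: 3461161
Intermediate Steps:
x(Z) = 2*Z
Q = 24 (Q = (6*1)*(2*2) = 6*4 = 24)
q(s) = 12 - 4*s (q(s) = (-3 + s)*(-4) = 12 - 4*s)
z(j, O) = O + j
3461263 + z(q(Q), E(R(4), 13)) = 3461263 + (-18 + (12 - 4*24)) = 3461263 + (-18 + (12 - 96)) = 3461263 + (-18 - 84) = 3461263 - 102 = 3461161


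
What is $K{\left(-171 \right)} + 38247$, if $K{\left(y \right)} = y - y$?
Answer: $38247$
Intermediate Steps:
$K{\left(y \right)} = 0$
$K{\left(-171 \right)} + 38247 = 0 + 38247 = 38247$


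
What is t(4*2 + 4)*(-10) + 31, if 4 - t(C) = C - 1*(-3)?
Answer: 141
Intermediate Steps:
t(C) = 1 - C (t(C) = 4 - (C - 1*(-3)) = 4 - (C + 3) = 4 - (3 + C) = 4 + (-3 - C) = 1 - C)
t(4*2 + 4)*(-10) + 31 = (1 - (4*2 + 4))*(-10) + 31 = (1 - (8 + 4))*(-10) + 31 = (1 - 1*12)*(-10) + 31 = (1 - 12)*(-10) + 31 = -11*(-10) + 31 = 110 + 31 = 141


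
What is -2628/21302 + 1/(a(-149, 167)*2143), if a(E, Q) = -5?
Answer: -14090161/114125465 ≈ -0.12346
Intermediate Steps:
-2628/21302 + 1/(a(-149, 167)*2143) = -2628/21302 + 1/(-5*2143) = -2628*1/21302 - ⅕*1/2143 = -1314/10651 - 1/10715 = -14090161/114125465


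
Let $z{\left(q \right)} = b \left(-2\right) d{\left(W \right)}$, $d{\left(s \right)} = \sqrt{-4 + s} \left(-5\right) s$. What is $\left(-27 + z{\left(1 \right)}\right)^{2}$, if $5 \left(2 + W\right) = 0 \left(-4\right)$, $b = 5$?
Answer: $-59271 + 5400 i \sqrt{6} \approx -59271.0 + 13227.0 i$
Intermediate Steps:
$W = -2$ ($W = -2 + \frac{0 \left(-4\right)}{5} = -2 + \frac{1}{5} \cdot 0 = -2 + 0 = -2$)
$d{\left(s \right)} = - 5 s \sqrt{-4 + s}$ ($d{\left(s \right)} = - 5 \sqrt{-4 + s} s = - 5 s \sqrt{-4 + s}$)
$z{\left(q \right)} = - 100 i \sqrt{6}$ ($z{\left(q \right)} = 5 \left(-2\right) \left(\left(-5\right) \left(-2\right) \sqrt{-4 - 2}\right) = - 10 \left(\left(-5\right) \left(-2\right) \sqrt{-6}\right) = - 10 \left(\left(-5\right) \left(-2\right) i \sqrt{6}\right) = - 10 \cdot 10 i \sqrt{6} = - 100 i \sqrt{6}$)
$\left(-27 + z{\left(1 \right)}\right)^{2} = \left(-27 - 100 i \sqrt{6}\right)^{2}$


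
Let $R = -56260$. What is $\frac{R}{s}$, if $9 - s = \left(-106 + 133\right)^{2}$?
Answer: $\frac{2813}{36} \approx 78.139$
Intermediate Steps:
$s = -720$ ($s = 9 - \left(-106 + 133\right)^{2} = 9 - 27^{2} = 9 - 729 = -720$)
$\frac{R}{s} = - \frac{56260}{-720} = \left(-56260\right) \left(- \frac{1}{720}\right) = \frac{2813}{36}$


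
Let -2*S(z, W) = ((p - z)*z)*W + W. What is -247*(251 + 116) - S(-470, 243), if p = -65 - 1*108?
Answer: -34101425/2 ≈ -1.7051e+7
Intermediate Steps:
p = -173 (p = -65 - 108 = -173)
S(z, W) = -W/2 - W*z*(-173 - z)/2 (S(z, W) = -(((-173 - z)*z)*W + W)/2 = -((z*(-173 - z))*W + W)/2 = -(W*z*(-173 - z) + W)/2 = -(W + W*z*(-173 - z))/2 = -W/2 - W*z*(-173 - z)/2)
-247*(251 + 116) - S(-470, 243) = -247*(251 + 116) - 243*(-1 + (-470)² + 173*(-470))/2 = -247*367 - 243*(-1 + 220900 - 81310)/2 = -90649 - 243*139589/2 = -90649 - 1*33920127/2 = -90649 - 33920127/2 = -34101425/2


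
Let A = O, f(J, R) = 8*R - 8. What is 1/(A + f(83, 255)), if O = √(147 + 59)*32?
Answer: 127/244880 - √206/122440 ≈ 0.00040140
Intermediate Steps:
O = 32*√206 (O = √206*32 = 32*√206 ≈ 459.29)
f(J, R) = -8 + 8*R
A = 32*√206 ≈ 459.29
1/(A + f(83, 255)) = 1/(32*√206 + (-8 + 8*255)) = 1/(32*√206 + (-8 + 2040)) = 1/(32*√206 + 2032) = 1/(2032 + 32*√206)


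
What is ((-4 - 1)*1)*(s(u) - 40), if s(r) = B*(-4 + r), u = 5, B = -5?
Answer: 225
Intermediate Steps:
s(r) = 20 - 5*r (s(r) = -5*(-4 + r) = 20 - 5*r)
((-4 - 1)*1)*(s(u) - 40) = ((-4 - 1)*1)*((20 - 5*5) - 40) = (-5*1)*((20 - 25) - 40) = -5*(-5 - 40) = -5*(-45) = 225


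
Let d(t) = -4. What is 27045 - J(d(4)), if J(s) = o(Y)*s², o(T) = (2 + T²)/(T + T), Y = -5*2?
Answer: 135633/5 ≈ 27127.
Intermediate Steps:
Y = -10
o(T) = (2 + T²)/(2*T) (o(T) = (2 + T²)/((2*T)) = (2 + T²)*(1/(2*T)) = (2 + T²)/(2*T))
J(s) = -51*s²/10 (J(s) = (1/(-10) + (½)*(-10))*s² = (-⅒ - 5)*s² = -51*s²/10)
27045 - J(d(4)) = 27045 - (-51)*(-4)²/10 = 27045 - (-51)*16/10 = 27045 - 1*(-408/5) = 27045 + 408/5 = 135633/5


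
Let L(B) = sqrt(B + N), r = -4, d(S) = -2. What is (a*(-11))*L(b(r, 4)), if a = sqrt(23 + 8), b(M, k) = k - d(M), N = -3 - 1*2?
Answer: -11*sqrt(31) ≈ -61.245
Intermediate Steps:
N = -5 (N = -3 - 2 = -5)
b(M, k) = 2 + k (b(M, k) = k - 1*(-2) = k + 2 = 2 + k)
L(B) = sqrt(-5 + B) (L(B) = sqrt(B - 5) = sqrt(-5 + B))
a = sqrt(31) ≈ 5.5678
(a*(-11))*L(b(r, 4)) = (sqrt(31)*(-11))*sqrt(-5 + (2 + 4)) = (-11*sqrt(31))*sqrt(-5 + 6) = (-11*sqrt(31))*sqrt(1) = -11*sqrt(31)*1 = -11*sqrt(31)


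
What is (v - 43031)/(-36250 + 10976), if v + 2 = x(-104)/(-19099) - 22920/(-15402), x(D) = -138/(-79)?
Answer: 166667221194757/97889828995918 ≈ 1.7026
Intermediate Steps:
x(D) = 138/79 (x(D) = -138*(-1/79) = 138/79)
v = -1982945040/3873143507 (v = -2 + ((138/79)/(-19099) - 22920/(-15402)) = -2 + ((138/79)*(-1/19099) - 22920*(-1/15402)) = -2 + (-138/1508821 + 3820/2567) = -2 + 5763341974/3873143507 = -1982945040/3873143507 ≈ -0.51197)
(v - 43031)/(-36250 + 10976) = (-1982945040/3873143507 - 43031)/(-36250 + 10976) = -166667221194757/3873143507/(-25274) = -166667221194757/3873143507*(-1/25274) = 166667221194757/97889828995918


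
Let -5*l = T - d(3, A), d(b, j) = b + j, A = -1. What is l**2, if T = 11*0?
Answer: 4/25 ≈ 0.16000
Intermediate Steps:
T = 0
l = 2/5 (l = -(0 - (3 - 1))/5 = -(0 - 1*2)/5 = -(0 - 2)/5 = -1/5*(-2) = 2/5 ≈ 0.40000)
l**2 = (2/5)**2 = 4/25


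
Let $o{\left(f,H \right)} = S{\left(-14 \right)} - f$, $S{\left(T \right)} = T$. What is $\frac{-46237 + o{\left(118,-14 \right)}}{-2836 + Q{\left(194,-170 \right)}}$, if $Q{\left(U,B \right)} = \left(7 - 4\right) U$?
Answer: $\frac{46369}{2254} \approx 20.572$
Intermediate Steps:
$o{\left(f,H \right)} = -14 - f$
$Q{\left(U,B \right)} = 3 U$
$\frac{-46237 + o{\left(118,-14 \right)}}{-2836 + Q{\left(194,-170 \right)}} = \frac{-46237 - 132}{-2836 + 3 \cdot 194} = \frac{-46237 - 132}{-2836 + 582} = \frac{-46237 - 132}{-2254} = \left(-46369\right) \left(- \frac{1}{2254}\right) = \frac{46369}{2254}$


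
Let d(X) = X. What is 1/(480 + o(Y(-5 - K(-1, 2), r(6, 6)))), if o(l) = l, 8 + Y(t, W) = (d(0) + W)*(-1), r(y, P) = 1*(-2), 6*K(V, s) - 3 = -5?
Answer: 1/474 ≈ 0.0021097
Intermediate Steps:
K(V, s) = -1/3 (K(V, s) = 1/2 + (1/6)*(-5) = 1/2 - 5/6 = -1/3)
r(y, P) = -2
Y(t, W) = -8 - W (Y(t, W) = -8 + (0 + W)*(-1) = -8 + W*(-1) = -8 - W)
1/(480 + o(Y(-5 - K(-1, 2), r(6, 6)))) = 1/(480 + (-8 - 1*(-2))) = 1/(480 + (-8 + 2)) = 1/(480 - 6) = 1/474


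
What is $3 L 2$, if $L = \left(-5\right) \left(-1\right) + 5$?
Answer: $60$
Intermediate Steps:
$L = 10$ ($L = 5 + 5 = 10$)
$3 L 2 = 3 \cdot 10 \cdot 2 = 30 \cdot 2 = 60$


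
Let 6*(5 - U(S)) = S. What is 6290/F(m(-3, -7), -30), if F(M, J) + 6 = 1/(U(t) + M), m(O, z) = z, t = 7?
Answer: -11951/12 ≈ -995.92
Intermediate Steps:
U(S) = 5 - S/6
F(M, J) = -6 + 1/(23/6 + M) (F(M, J) = -6 + 1/((5 - ⅙*7) + M) = -6 + 1/((5 - 7/6) + M) = -6 + 1/(23/6 + M))
6290/F(m(-3, -7), -30) = 6290/((12*(-11 - 3*(-7))/(23 + 6*(-7)))) = 6290/((12*(-11 + 21)/(23 - 42))) = 6290/((12*10/(-19))) = 6290/((12*(-1/19)*10)) = 6290/(-120/19) = 6290*(-19/120) = -11951/12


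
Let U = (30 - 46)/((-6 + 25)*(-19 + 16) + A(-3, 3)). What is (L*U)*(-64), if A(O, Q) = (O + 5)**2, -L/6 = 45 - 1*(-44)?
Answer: 546816/53 ≈ 10317.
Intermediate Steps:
L = -534 (L = -6*(45 - 1*(-44)) = -6*(45 + 44) = -6*89 = -534)
A(O, Q) = (5 + O)**2
U = 16/53 (U = (30 - 46)/((-6 + 25)*(-19 + 16) + (5 - 3)**2) = -16/(19*(-3) + 2**2) = -16/(-57 + 4) = -16/(-53) = -16*(-1/53) = 16/53 ≈ 0.30189)
(L*U)*(-64) = -534*16/53*(-64) = -8544/53*(-64) = 546816/53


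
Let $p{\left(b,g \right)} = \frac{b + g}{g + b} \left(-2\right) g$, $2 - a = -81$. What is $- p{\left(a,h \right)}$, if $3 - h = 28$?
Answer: $-50$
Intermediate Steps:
$h = -25$ ($h = 3 - 28 = -25$)
$a = 83$ ($a = 2 - -81 = 2 + 81 = 83$)
$p{\left(b,g \right)} = - 2 g$ ($p{\left(b,g \right)} = \frac{b + g}{b + g} \left(-2\right) g = 1 \left(-2\right) g = - 2 g$)
$- p{\left(a,h \right)} = - \left(-2\right) \left(-25\right) = \left(-1\right) 50 = -50$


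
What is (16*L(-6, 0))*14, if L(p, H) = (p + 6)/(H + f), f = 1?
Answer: 0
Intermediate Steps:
L(p, H) = (6 + p)/(1 + H) (L(p, H) = (p + 6)/(H + 1) = (6 + p)/(1 + H))
(16*L(-6, 0))*14 = (16*((6 - 6)/(1 + 0)))*14 = (16*(0/1))*14 = (16*(1*0))*14 = (16*0)*14 = 0*14 = 0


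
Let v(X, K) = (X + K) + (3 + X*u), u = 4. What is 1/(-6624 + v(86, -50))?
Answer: -1/6241 ≈ -0.00016023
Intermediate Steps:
v(X, K) = 3 + K + 5*X (v(X, K) = (X + K) + (3 + X*4) = (K + X) + (3 + 4*X) = 3 + K + 5*X)
1/(-6624 + v(86, -50)) = 1/(-6624 + (3 - 50 + 5*86)) = 1/(-6624 + (3 - 50 + 430)) = 1/(-6624 + 383) = 1/(-6241) = -1/6241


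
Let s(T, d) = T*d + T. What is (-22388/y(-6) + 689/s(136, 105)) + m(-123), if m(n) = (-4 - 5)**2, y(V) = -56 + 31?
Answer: 6640661/6800 ≈ 976.57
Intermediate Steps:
s(T, d) = T + T*d
y(V) = -25
m(n) = 81 (m(n) = (-9)**2 = 81)
(-22388/y(-6) + 689/s(136, 105)) + m(-123) = (-22388/(-25) + 689/((136*(1 + 105)))) + 81 = (-22388*(-1/25) + 689/((136*106))) + 81 = (22388/25 + 689/14416) + 81 = (22388/25 + 689*(1/14416)) + 81 = (22388/25 + 13/272) + 81 = 6089861/6800 + 81 = 6640661/6800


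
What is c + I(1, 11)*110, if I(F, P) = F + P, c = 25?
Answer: 1345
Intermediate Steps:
c + I(1, 11)*110 = 25 + (1 + 11)*110 = 25 + 12*110 = 25 + 1320 = 1345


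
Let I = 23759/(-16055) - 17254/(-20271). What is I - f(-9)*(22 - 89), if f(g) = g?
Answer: -196451501434/325450905 ≈ -603.63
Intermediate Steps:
I = -204605719/325450905 (I = 23759*(-1/16055) - 17254*(-1/20271) = -23759/16055 + 17254/20271 = -204605719/325450905 ≈ -0.62868)
I - f(-9)*(22 - 89) = -204605719/325450905 - (-9)*(22 - 89) = -204605719/325450905 - (-9)*(-67) = -204605719/325450905 - 1*603 = -204605719/325450905 - 603 = -196451501434/325450905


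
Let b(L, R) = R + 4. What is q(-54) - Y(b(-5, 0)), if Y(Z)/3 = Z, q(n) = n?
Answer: -66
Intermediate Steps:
b(L, R) = 4 + R
Y(Z) = 3*Z
q(-54) - Y(b(-5, 0)) = -54 - 3*(4 + 0) = -54 - 3*4 = -54 - 1*12 = -54 - 12 = -66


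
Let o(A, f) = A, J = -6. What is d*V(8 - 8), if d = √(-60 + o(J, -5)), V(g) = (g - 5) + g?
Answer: -5*I*√66 ≈ -40.62*I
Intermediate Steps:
V(g) = -5 + 2*g (V(g) = (-5 + g) + g = -5 + 2*g)
d = I*√66 (d = √(-60 - 6) = √(-66) = I*√66 ≈ 8.124*I)
d*V(8 - 8) = (I*√66)*(-5 + 2*(8 - 8)) = (I*√66)*(-5 + 2*0) = (I*√66)*(-5 + 0) = (I*√66)*(-5) = -5*I*√66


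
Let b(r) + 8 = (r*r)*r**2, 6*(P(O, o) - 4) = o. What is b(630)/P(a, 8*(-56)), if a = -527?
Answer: -118147207494/53 ≈ -2.2292e+9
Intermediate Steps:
P(O, o) = 4 + o/6
b(r) = -8 + r**4 (b(r) = -8 + (r*r)*r**2 = -8 + r**2*r**2 = -8 + r**4)
b(630)/P(a, 8*(-56)) = (-8 + 630**4)/(4 + (8*(-56))/6) = (-8 + 157529610000)/(4 + (1/6)*(-448)) = 157529609992/(4 - 224/3) = 157529609992/(-212/3) = 157529609992*(-3/212) = -118147207494/53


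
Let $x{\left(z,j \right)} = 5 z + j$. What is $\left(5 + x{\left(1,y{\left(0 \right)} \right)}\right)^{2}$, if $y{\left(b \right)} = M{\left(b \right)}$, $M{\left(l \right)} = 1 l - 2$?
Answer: $64$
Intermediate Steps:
$M{\left(l \right)} = -2 + l$ ($M{\left(l \right)} = l - 2 = -2 + l$)
$y{\left(b \right)} = -2 + b$
$x{\left(z,j \right)} = j + 5 z$
$\left(5 + x{\left(1,y{\left(0 \right)} \right)}\right)^{2} = \left(5 + \left(\left(-2 + 0\right) + 5 \cdot 1\right)\right)^{2} = \left(5 + \left(-2 + 5\right)\right)^{2} = \left(5 + 3\right)^{2} = 8^{2} = 64$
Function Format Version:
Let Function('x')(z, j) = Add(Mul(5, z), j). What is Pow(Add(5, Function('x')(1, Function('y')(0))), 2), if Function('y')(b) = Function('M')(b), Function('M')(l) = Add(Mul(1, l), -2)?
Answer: 64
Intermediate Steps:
Function('M')(l) = Add(-2, l) (Function('M')(l) = Add(l, -2) = Add(-2, l))
Function('y')(b) = Add(-2, b)
Function('x')(z, j) = Add(j, Mul(5, z))
Pow(Add(5, Function('x')(1, Function('y')(0))), 2) = Pow(Add(5, Add(Add(-2, 0), Mul(5, 1))), 2) = Pow(Add(5, Add(-2, 5)), 2) = Pow(Add(5, 3), 2) = Pow(8, 2) = 64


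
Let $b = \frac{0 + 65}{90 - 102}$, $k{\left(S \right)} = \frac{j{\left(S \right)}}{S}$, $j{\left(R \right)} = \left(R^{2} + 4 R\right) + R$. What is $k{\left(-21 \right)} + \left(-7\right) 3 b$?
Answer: $\frac{391}{4} \approx 97.75$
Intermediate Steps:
$j{\left(R \right)} = R^{2} + 5 R$
$k{\left(S \right)} = 5 + S$ ($k{\left(S \right)} = \frac{S \left(5 + S\right)}{S} = 5 + S$)
$b = - \frac{65}{12}$ ($b = \frac{65}{-12} = 65 \left(- \frac{1}{12}\right) = - \frac{65}{12} \approx -5.4167$)
$k{\left(-21 \right)} + \left(-7\right) 3 b = \left(5 - 21\right) + \left(-7\right) 3 \left(- \frac{65}{12}\right) = -16 - - \frac{455}{4} = -16 + \frac{455}{4} = \frac{391}{4}$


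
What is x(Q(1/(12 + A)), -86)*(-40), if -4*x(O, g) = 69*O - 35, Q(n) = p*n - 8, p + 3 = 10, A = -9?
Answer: -4260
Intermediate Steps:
p = 7 (p = -3 + 10 = 7)
Q(n) = -8 + 7*n (Q(n) = 7*n - 8 = -8 + 7*n)
x(O, g) = 35/4 - 69*O/4 (x(O, g) = -(69*O - 35)/4 = -(-35 + 69*O)/4 = 35/4 - 69*O/4)
x(Q(1/(12 + A)), -86)*(-40) = (35/4 - 69*(-8 + 7/(12 - 9))/4)*(-40) = (35/4 - 69*(-8 + 7/3)/4)*(-40) = (35/4 - 69/4*(-17/3))*(-40) = (35/4 + 391/4)*(-40) = (213/2)*(-40) = -4260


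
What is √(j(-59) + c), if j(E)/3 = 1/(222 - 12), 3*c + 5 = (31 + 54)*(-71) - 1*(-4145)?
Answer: I*√27855870/210 ≈ 25.133*I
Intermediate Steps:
c = -1895/3 (c = -5/3 + ((31 + 54)*(-71) - 1*(-4145))/3 = -5/3 + (85*(-71) + 4145)/3 = -5/3 + (-6035 + 4145)/3 = -5/3 + (⅓)*(-1890) = -5/3 - 630 = -1895/3 ≈ -631.67)
j(E) = 1/70 (j(E) = 3/(222 - 12) = 3/210 = 3*(1/210) = 1/70)
√(j(-59) + c) = √(1/70 - 1895/3) = √(-132647/210) = I*√27855870/210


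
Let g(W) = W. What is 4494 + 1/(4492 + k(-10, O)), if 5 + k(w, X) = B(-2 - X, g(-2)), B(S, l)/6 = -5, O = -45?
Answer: 20029759/4457 ≈ 4494.0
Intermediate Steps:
B(S, l) = -30 (B(S, l) = 6*(-5) = -30)
k(w, X) = -35 (k(w, X) = -5 - 30 = -35)
4494 + 1/(4492 + k(-10, O)) = 4494 + 1/(4492 - 35) = 4494 + 1/4457 = 20029759/4457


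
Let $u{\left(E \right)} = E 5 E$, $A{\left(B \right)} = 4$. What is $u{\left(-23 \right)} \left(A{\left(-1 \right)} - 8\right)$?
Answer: $-10580$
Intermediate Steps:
$u{\left(E \right)} = 5 E^{2}$ ($u{\left(E \right)} = 5 E E = 5 E^{2}$)
$u{\left(-23 \right)} \left(A{\left(-1 \right)} - 8\right) = 5 \left(-23\right)^{2} \left(4 - 8\right) = 5 \cdot 529 \left(-4\right) = 2645 \left(-4\right) = -10580$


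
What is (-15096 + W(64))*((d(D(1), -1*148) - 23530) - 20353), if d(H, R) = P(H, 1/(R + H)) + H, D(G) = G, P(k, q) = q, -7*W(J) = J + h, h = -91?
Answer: 227159815825/343 ≈ 6.6227e+8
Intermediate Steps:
W(J) = 13 - J/7 (W(J) = -(J - 91)/7 = -(-91 + J)/7 = 13 - J/7)
d(H, R) = H + 1/(H + R) (d(H, R) = 1/(R + H) + H = 1/(H + R) + H = H + 1/(H + R))
(-15096 + W(64))*((d(D(1), -1*148) - 23530) - 20353) = (-15096 + (13 - ⅐*64))*(((1 + 1*(1 - 1*148))/(1 - 1*148) - 23530) - 20353) = (-15096 + (13 - 64/7))*(((1 + 1*(1 - 148))/(1 - 148) - 23530) - 20353) = (-15096 + 27/7)*(((1 + 1*(-147))/(-147) - 23530) - 20353) = -105645*((-(1 - 147)/147 - 23530) - 20353)/7 = -105645*((-1/147*(-146) - 23530) - 20353)/7 = -105645*((146/147 - 23530) - 20353)/7 = -105645*(-3458764/147 - 20353)/7 = -105645/7*(-6450655/147) = 227159815825/343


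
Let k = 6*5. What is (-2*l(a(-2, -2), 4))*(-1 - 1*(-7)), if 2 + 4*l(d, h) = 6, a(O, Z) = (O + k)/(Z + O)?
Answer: -12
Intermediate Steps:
k = 30
a(O, Z) = (30 + O)/(O + Z) (a(O, Z) = (O + 30)/(Z + O) = (30 + O)/(O + Z))
l(d, h) = 1 (l(d, h) = -½ + (¼)*6 = -½ + 3/2 = 1)
(-2*l(a(-2, -2), 4))*(-1 - 1*(-7)) = (-2*1)*(-1 - 1*(-7)) = -2*(-1 + 7) = -2*6 = -12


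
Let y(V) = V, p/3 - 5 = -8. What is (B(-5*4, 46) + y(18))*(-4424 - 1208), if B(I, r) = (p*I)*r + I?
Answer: -46621696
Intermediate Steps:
p = -9 (p = 15 + 3*(-8) = 15 - 24 = -9)
B(I, r) = I - 9*I*r (B(I, r) = (-9*I)*r + I = -9*I*r + I = I - 9*I*r)
(B(-5*4, 46) + y(18))*(-4424 - 1208) = ((-5*4)*(1 - 9*46) + 18)*(-4424 - 1208) = (-20*(1 - 414) + 18)*(-5632) = (-20*(-413) + 18)*(-5632) = (8260 + 18)*(-5632) = 8278*(-5632) = -46621696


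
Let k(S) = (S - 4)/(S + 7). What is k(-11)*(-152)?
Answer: -570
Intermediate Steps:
k(S) = (-4 + S)/(7 + S)
k(-11)*(-152) = ((-4 - 11)/(7 - 11))*(-152) = (-15/(-4))*(-152) = -¼*(-15)*(-152) = (15/4)*(-152) = -570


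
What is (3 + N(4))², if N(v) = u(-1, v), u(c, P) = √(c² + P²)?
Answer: (3 + √17)² ≈ 50.739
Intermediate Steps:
u(c, P) = √(P² + c²)
N(v) = √(1 + v²) (N(v) = √(v² + (-1)²) = √(v² + 1) = √(1 + v²))
(3 + N(4))² = (3 + √(1 + 4²))² = (3 + √(1 + 16))² = (3 + √17)²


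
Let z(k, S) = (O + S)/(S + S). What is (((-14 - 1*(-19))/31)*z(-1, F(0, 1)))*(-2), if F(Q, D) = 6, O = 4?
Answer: -25/93 ≈ -0.26882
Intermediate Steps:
z(k, S) = (4 + S)/(2*S) (z(k, S) = (4 + S)/(S + S) = (4 + S)/((2*S)) = (1/(2*S))*(4 + S) = (4 + S)/(2*S))
(((-14 - 1*(-19))/31)*z(-1, F(0, 1)))*(-2) = (((-14 - 1*(-19))/31)*((½)*(4 + 6)/6))*(-2) = (((-14 + 19)*(1/31))*((½)*(⅙)*10))*(-2) = ((5*(1/31))*(⅚))*(-2) = ((5/31)*(⅚))*(-2) = (25/186)*(-2) = -25/93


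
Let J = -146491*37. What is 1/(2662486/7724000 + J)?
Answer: -3862000/20932683622757 ≈ -1.8450e-7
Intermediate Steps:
J = -5420167
1/(2662486/7724000 + J) = 1/(2662486/7724000 - 5420167) = 1/(2662486*(1/7724000) - 5420167) = 1/(1331243/3862000 - 5420167) = 1/(-20932683622757/3862000) = -3862000/20932683622757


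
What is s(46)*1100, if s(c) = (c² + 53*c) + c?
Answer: 5060000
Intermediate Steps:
s(c) = c² + 54*c
s(46)*1100 = (46*(54 + 46))*1100 = (46*100)*1100 = 4600*1100 = 5060000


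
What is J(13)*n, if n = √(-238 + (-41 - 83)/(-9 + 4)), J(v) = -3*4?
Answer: -12*I*√5330/5 ≈ -175.22*I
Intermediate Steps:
J(v) = -12
n = I*√5330/5 (n = √(-238 - 124/(-5)) = √(-238 - 124*(-⅕)) = √(-238 + 124/5) = √(-1066/5) = I*√5330/5 ≈ 14.601*I)
J(13)*n = -12*I*√5330/5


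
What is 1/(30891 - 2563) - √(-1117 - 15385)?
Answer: 1/28328 - I*√16502 ≈ 3.5301e-5 - 128.46*I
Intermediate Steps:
1/(30891 - 2563) - √(-1117 - 15385) = 1/28328 - √(-16502) = 1/28328 - I*√16502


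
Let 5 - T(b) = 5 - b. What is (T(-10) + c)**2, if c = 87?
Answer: 5929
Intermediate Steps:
T(b) = b (T(b) = 5 - (5 - b) = 5 + (-5 + b) = b)
(T(-10) + c)**2 = (-10 + 87)**2 = 77**2 = 5929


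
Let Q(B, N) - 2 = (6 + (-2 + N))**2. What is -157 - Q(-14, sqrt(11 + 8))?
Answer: -194 - 8*sqrt(19) ≈ -228.87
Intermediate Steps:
Q(B, N) = 2 + (4 + N)**2 (Q(B, N) = 2 + (6 + (-2 + N))**2 = 2 + (4 + N)**2)
-157 - Q(-14, sqrt(11 + 8)) = -157 - (2 + (4 + sqrt(11 + 8))**2) = -157 - (2 + (4 + sqrt(19))**2) = -157 + (-2 - (4 + sqrt(19))**2) = -159 - (4 + sqrt(19))**2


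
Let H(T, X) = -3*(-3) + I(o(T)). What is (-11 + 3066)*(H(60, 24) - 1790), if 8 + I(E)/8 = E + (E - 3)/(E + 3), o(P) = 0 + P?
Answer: -87107215/21 ≈ -4.1480e+6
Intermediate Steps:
o(P) = P
I(E) = -64 + 8*E + 8*(-3 + E)/(3 + E) (I(E) = -64 + 8*(E + (E - 3)/(E + 3)) = -64 + 8*(E + (-3 + E)/(3 + E)) = -64 + (8*E + 8*(-3 + E)/(3 + E)) = -64 + 8*E + 8*(-3 + E)/(3 + E))
H(T, X) = 9 + 8*(-27 + T**2 - 4*T)/(3 + T) (H(T, X) = -3*(-3) + 8*(-27 + T**2 - 4*T)/(3 + T) = 9 + 8*(-27 + T**2 - 4*T)/(3 + T))
(-11 + 3066)*(H(60, 24) - 1790) = (-11 + 3066)*((-189 - 23*60 + 8*60**2)/(3 + 60) - 1790) = 3055*((-189 - 1380 + 8*3600)/63 - 1790) = 3055*((-189 - 1380 + 28800)/63 - 1790) = 3055*((1/63)*27231 - 1790) = 3055*(9077/21 - 1790) = 3055*(-28513/21) = -87107215/21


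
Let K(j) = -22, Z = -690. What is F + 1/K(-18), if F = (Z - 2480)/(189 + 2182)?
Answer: -72111/52162 ≈ -1.3824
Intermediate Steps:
F = -3170/2371 (F = (-690 - 2480)/(189 + 2182) = -3170/2371 ≈ -1.3370)
F + 1/K(-18) = -3170/2371 + 1/(-22) = -3170/2371 - 1/22 = -72111/52162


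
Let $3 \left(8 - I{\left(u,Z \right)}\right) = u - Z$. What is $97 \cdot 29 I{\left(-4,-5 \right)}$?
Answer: $\frac{64699}{3} \approx 21566.0$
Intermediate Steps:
$I{\left(u,Z \right)} = 8 - \frac{u}{3} + \frac{Z}{3}$ ($I{\left(u,Z \right)} = 8 - \frac{u - Z}{3} = 8 + \left(- \frac{u}{3} + \frac{Z}{3}\right) = 8 - \frac{u}{3} + \frac{Z}{3}$)
$97 \cdot 29 I{\left(-4,-5 \right)} = 97 \cdot 29 \left(8 - - \frac{4}{3} + \frac{1}{3} \left(-5\right)\right) = 2813 \left(8 + \frac{4}{3} - \frac{5}{3}\right) = 2813 \cdot \frac{23}{3} = \frac{64699}{3}$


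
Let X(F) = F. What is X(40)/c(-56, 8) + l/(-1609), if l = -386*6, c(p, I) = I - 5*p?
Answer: 91421/57924 ≈ 1.5783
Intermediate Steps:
l = -2316
X(40)/c(-56, 8) + l/(-1609) = 40/(8 - 5*(-56)) - 2316/(-1609) = 40/(8 + 280) - 2316*(-1/1609) = 40/288 + 2316/1609 = 40*(1/288) + 2316/1609 = 5/36 + 2316/1609 = 91421/57924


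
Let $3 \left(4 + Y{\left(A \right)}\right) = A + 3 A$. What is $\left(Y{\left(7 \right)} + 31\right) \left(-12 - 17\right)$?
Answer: $- \frac{3161}{3} \approx -1053.7$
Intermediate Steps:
$Y{\left(A \right)} = -4 + \frac{4 A}{3}$ ($Y{\left(A \right)} = -4 + \frac{A + 3 A}{3} = -4 + \frac{4 A}{3}$)
$\left(Y{\left(7 \right)} + 31\right) \left(-12 - 17\right) = \left(\left(-4 + \frac{4}{3} \cdot 7\right) + 31\right) \left(-12 - 17\right) = \left(\left(-4 + \frac{28}{3}\right) + 31\right) \left(-12 - 17\right) = \left(\frac{16}{3} + 31\right) \left(-29\right) = \frac{109}{3} \left(-29\right) = - \frac{3161}{3}$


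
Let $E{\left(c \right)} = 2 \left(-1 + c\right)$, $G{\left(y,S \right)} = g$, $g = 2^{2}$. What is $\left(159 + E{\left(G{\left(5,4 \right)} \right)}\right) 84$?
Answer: $13860$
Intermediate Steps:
$g = 4$
$G{\left(y,S \right)} = 4$
$E{\left(c \right)} = -2 + 2 c$
$\left(159 + E{\left(G{\left(5,4 \right)} \right)}\right) 84 = \left(159 + \left(-2 + 2 \cdot 4\right)\right) 84 = \left(159 + \left(-2 + 8\right)\right) 84 = \left(159 + 6\right) 84 = 165 \cdot 84 = 13860$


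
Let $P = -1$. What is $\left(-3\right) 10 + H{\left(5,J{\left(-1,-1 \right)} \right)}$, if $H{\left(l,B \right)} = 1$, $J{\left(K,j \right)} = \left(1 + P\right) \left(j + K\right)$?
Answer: $-29$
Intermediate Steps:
$J{\left(K,j \right)} = 0$ ($J{\left(K,j \right)} = \left(1 - 1\right) \left(j + K\right) = 0 \left(K + j\right) = 0$)
$\left(-3\right) 10 + H{\left(5,J{\left(-1,-1 \right)} \right)} = \left(-3\right) 10 + 1 = -30 + 1 = -29$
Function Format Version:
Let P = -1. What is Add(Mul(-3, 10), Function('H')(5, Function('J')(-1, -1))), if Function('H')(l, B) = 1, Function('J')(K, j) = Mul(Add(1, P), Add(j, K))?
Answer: -29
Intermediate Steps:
Function('J')(K, j) = 0 (Function('J')(K, j) = Mul(Add(1, -1), Add(j, K)) = Mul(0, Add(K, j)) = 0)
Add(Mul(-3, 10), Function('H')(5, Function('J')(-1, -1))) = Add(Mul(-3, 10), 1) = Add(-30, 1) = -29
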